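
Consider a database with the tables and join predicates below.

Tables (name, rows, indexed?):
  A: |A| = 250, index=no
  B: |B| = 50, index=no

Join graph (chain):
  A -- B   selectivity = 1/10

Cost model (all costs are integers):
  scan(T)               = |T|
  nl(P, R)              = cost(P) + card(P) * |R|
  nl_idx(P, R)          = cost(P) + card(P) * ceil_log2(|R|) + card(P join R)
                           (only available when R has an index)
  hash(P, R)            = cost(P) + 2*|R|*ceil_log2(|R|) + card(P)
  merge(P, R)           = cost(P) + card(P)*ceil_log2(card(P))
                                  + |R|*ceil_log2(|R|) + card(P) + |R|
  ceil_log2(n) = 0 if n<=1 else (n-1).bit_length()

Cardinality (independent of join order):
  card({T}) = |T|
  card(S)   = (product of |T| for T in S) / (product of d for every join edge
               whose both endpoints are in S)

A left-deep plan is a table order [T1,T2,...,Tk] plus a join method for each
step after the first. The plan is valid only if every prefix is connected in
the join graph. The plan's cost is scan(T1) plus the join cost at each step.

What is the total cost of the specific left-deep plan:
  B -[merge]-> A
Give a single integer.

step 1: scan B: cost=50, card=50
step 2: join A via merge
    card(P join A) = 50*250/(10) = 1250
    cost = 50 + 50*6 + 250*8 + 50 + 250 = 2650

2650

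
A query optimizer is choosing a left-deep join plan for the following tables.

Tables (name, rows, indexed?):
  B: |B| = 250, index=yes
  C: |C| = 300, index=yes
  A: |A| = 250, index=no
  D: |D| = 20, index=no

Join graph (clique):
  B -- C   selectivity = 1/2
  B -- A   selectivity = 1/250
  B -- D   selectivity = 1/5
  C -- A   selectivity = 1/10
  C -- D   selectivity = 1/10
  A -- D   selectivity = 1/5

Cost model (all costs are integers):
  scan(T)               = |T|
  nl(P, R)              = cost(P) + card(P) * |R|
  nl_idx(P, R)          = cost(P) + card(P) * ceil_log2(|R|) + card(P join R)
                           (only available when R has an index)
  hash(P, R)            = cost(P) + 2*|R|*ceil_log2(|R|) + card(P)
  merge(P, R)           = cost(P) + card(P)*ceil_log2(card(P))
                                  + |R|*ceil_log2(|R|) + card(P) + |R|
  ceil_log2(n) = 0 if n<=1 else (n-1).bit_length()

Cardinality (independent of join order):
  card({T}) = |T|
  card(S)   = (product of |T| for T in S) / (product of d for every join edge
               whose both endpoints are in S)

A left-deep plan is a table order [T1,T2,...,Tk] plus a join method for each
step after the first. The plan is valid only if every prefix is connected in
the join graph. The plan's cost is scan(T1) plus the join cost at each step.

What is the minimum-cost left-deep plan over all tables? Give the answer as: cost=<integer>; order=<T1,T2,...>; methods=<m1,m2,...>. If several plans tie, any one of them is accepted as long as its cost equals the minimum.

cost=5050; order=A,B,D,C; methods=nl_idx,hash,nl_idx

Selinger DP (subsets sized 1..n):
  {B}: scan cost=250, card=250
  {C}: scan cost=300, card=300
  {A}: scan cost=250, card=250
  {D}: scan cost=20, card=20
  {BC}: card=37500; try (B,hash)→4600, (C,merge)→5500, (B,merge)→5550, (C,hash)→5900, (C,nl_idx)→40000, (B,nl_idx)→40200 …(+2); best=4600 via (B,hash)
  {AB}: card=250; try (B,nl_idx)→2500, (B,hash)→4500, (A,hash)→4500, (B,merge)→4750, (A,merge)→4750, (B,nl)→62750 …(+1); best=2500 via (B,nl_idx)
  {BD}: card=1000; try (D,hash)→700, (B,nl_idx)→1180, (B,merge)→2390, (D,merge)→2620, (B,hash)→4040, (B,nl)→5020 …(+1); best=700 via (D,hash)
  {AC}: card=7500; try (A,hash)→4600, (C,merge)→5500, (A,merge)→5550, (C,hash)→5900, (C,nl_idx)→10000, (C,nl)→75250 …(+1); best=4600 via (A,hash)
  {CD}: card=600; try (D,hash)→800, (C,nl_idx)→800, (C,merge)→3140, (D,merge)→3420, (C,hash)→5440, (C,nl)→6020 …(+1); best=800 via (D,hash)
  {AD}: card=1000; try (D,hash)→700, (A,merge)→2390, (D,merge)→2620, (A,hash)→4040, (A,nl)→5020, (D,nl)→5250; best=700 via (D,hash)
  {ABC}: card=3750; try (C,merge)→7750, (C,hash)→8150, (C,nl_idx)→8500, (B,hash)→16100, (A,hash)→46100, (B,nl_idx)→68350 …(+5); best=7750 via (C,merge)
  {BCD}: card=15000; try (B,hash)→5400, (C,hash)→7100, (B,merge)→9650, (C,merge)→14700, (B,nl_idx)→20600, (C,nl_idx)→24700 …(+5); best=5400 via (B,hash)
  {ABD}: card=200; try (D,hash)→2950, (D,merge)→4870, (B,hash)→5700, (A,hash)→5700, (D,nl)→7500, (B,nl_idx)→8900 …(+4); best=2950 via (D,hash)
  {ACD}: card=3000; try (A,hash)→5400, (C,hash)→7100, (A,merge)→9650, (D,hash)→12300, (C,nl_idx)→12700, (C,merge)→14700 …(+4); best=5400 via (A,hash)
  {ABCD}: card=300; try (C,nl_idx)→5050, (C,merge)→7750, (C,hash)→8550, (D,hash)→11700, (B,hash)→12400, (A,hash)→24400 …(+8); best=5050 via (C,nl_idx)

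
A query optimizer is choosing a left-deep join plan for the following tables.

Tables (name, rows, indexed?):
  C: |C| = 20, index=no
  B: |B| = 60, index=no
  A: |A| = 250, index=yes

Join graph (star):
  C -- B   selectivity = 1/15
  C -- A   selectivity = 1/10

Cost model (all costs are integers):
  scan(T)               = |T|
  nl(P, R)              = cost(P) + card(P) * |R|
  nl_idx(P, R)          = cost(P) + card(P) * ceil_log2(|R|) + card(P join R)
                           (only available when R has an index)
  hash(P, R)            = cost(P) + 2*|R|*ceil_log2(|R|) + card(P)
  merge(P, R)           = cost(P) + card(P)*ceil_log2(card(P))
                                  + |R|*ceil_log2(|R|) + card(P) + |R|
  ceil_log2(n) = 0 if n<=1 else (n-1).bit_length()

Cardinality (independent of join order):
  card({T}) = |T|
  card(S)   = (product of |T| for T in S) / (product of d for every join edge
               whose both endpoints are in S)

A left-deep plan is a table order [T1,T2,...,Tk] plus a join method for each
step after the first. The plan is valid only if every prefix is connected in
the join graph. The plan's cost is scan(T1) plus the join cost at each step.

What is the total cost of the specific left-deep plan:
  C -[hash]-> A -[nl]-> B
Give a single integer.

34040

step 1: scan C: cost=20, card=20
step 2: join A via hash
    card(P join A) = 20*250/(10) = 500
    cost = 20 + 2*250*8 + 20 = 4040
step 3: join B via nl
    card(P join B) = 500*60/(15) = 2000
    cost = 4040 + 500*60 = 34040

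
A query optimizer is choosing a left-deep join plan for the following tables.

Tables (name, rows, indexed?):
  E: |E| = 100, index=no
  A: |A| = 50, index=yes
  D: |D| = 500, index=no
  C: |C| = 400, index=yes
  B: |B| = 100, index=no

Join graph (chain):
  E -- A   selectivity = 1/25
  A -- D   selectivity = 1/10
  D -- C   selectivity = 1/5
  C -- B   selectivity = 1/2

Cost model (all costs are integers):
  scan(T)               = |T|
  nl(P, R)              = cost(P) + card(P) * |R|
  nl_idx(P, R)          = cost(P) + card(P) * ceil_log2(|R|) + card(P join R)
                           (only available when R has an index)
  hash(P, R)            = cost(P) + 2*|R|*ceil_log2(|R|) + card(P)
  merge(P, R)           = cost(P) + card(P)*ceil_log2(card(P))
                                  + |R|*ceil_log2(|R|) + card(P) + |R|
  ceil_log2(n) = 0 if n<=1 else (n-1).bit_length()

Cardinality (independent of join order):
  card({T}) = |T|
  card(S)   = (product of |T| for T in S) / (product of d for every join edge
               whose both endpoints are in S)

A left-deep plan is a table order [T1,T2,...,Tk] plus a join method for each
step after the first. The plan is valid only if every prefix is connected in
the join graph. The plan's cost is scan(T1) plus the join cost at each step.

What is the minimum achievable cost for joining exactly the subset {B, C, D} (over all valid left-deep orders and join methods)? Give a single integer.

31200

Selinger DP over subsets of {B,C,D}:
  {D}: scan cost=500, card=500
  {C}: scan cost=400, card=400
  {B}: scan cost=100, card=100
  {CD}: card=40000; try (C,hash)→8200, (D,merge)→9400, (C,merge)→9500, (D,hash)→9800, (C,nl_idx)→45000, (D,nl)→200400 …(+1); best=8200 via (C,hash)
  {BC}: card=20000; try (B,hash)→2200, (C,merge)→4900, (B,merge)→5200, (C,hash)→7400, (C,nl_idx)→21000, (C,nl)→40100 …(+1); best=2200 via (B,hash)
  {BCD}: card=2000000; try (D,hash)→31200, (B,hash)→49600, (D,merge)→327200, (B,merge)→689000, (B,nl)→4008200, (D,nl)→10002200; best=31200 via (D,hash)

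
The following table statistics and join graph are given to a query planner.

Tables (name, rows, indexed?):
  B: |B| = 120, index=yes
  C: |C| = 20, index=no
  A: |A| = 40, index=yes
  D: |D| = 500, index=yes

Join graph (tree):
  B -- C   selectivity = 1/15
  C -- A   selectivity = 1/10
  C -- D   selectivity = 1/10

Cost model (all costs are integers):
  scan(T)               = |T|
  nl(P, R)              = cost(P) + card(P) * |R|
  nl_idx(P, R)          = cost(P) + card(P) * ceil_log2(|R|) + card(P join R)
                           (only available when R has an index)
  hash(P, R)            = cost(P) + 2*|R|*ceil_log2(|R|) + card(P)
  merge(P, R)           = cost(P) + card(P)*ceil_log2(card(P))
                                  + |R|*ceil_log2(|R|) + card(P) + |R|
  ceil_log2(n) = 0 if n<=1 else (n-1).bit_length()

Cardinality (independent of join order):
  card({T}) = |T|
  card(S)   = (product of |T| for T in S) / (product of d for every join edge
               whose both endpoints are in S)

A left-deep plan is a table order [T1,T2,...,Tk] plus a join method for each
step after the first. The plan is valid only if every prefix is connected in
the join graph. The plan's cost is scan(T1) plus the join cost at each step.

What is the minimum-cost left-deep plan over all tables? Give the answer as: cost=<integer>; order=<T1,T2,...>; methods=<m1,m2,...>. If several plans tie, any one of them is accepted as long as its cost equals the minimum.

Selinger DP (subsets sized 1..n):
  {B}: scan cost=120, card=120
  {C}: scan cost=20, card=20
  {A}: scan cost=40, card=40
  {D}: scan cost=500, card=500
  {BC}: card=160; try (B,nl_idx)→320, (C,hash)→440, (B,merge)→1100, (C,merge)→1200, (B,hash)→1720, (B,nl)→2420 …(+1); best=320 via (B,nl_idx)
  {AC}: card=80; try (A,nl_idx)→220, (C,hash)→280, (A,merge)→420, (C,merge)→440, (A,hash)→520, (A,nl)→820 …(+1); best=220 via (A,nl_idx)
  {CD}: card=1000; try (D,nl_idx)→1200, (C,hash)→1200, (D,merge)→5140, (C,merge)→5620, (D,hash)→9040, (D,nl)→10020 …(+1); best=1200 via (D,nl_idx)
  {ABC}: card=640; try (A,hash)→960, (B,nl_idx)→1420, (B,merge)→1820, (A,nl_idx)→1920, (B,hash)→1980, (A,merge)→2040 …(+2); best=960 via (A,hash)
  {BCD}: card=8000; try (B,hash)→3880, (D,merge)→6760, (D,hash)→9480, (D,nl_idx)→9760, (B,merge)→13160, (B,nl_idx)→16200 …(+2); best=3880 via (B,hash)
  {ACD}: card=4000; try (A,hash)→2680, (D,nl_idx)→4940, (D,merge)→5860, (D,hash)→9300, (A,nl_idx)→11200, (A,merge)→12480 …(+2); best=2680 via (A,hash)
  {ABCD}: card=32000; try (B,hash)→8360, (D,hash)→10600, (A,hash)→12360, (D,merge)→13000, (D,nl_idx)→38720, (B,merge)→55640 …(+6); best=8360 via (B,hash)

cost=8360; order=C,D,A,B; methods=nl_idx,hash,hash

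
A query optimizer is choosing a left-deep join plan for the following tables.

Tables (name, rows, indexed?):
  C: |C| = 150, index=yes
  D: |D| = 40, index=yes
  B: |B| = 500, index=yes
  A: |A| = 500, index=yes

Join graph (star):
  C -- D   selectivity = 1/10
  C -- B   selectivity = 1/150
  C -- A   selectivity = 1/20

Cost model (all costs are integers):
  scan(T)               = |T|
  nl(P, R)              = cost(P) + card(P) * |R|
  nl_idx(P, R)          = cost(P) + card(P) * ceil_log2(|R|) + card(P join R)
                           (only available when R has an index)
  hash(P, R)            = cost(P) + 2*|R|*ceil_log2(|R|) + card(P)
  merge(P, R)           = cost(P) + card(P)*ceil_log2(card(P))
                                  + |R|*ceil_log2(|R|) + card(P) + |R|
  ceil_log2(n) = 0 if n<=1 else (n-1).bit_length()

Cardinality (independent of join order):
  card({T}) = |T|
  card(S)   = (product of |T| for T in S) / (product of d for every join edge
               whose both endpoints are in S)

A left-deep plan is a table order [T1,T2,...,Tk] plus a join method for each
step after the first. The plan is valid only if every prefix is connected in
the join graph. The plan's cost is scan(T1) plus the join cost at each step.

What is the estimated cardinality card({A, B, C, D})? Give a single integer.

50000

Tables in S: A(500), B(500), C(150), D(40)
Edges inside S: C-D(d=10), C-B(d=150), C-A(d=20)
numerator = 500 * 500 * 150 * 40 = 1500000000
denominator = 10 * 150 * 20 = 30000
card(S) = 1500000000 / 30000 = 50000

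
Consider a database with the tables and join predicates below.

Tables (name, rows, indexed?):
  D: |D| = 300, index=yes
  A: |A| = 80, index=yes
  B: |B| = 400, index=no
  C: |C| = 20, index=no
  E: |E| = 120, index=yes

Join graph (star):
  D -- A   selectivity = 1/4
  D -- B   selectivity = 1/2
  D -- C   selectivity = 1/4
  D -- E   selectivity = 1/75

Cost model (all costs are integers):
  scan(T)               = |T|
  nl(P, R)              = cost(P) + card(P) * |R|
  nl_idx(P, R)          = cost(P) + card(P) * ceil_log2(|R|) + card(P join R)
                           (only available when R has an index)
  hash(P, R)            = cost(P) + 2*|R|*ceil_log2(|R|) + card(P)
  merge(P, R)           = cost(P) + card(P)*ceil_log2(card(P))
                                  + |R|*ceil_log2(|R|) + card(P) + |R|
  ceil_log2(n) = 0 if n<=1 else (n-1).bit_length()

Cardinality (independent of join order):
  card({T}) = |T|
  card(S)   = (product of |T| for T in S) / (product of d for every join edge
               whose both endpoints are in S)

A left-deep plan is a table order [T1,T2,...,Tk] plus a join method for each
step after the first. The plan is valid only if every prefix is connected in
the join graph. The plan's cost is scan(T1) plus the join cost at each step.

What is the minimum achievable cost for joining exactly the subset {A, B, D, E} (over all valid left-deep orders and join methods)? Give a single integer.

Selinger DP over subsets of {A,B,D,E}:
  {D}: scan cost=300, card=300
  {A}: scan cost=80, card=80
  {B}: scan cost=400, card=400
  {E}: scan cost=120, card=120
  {AD}: card=6000; try (A,hash)→1720, (D,merge)→3720, (A,merge)→3940, (D,hash)→5560, (D,nl_idx)→6800, (A,nl_idx)→8400 …(+2); best=1720 via (A,hash)
  {BD}: card=60000; try (D,hash)→6200, (B,merge)→7300, (D,merge)→7400, (B,hash)→7800, (D,nl_idx)→64000, (B,nl)→120300 …(+1); best=6200 via (D,hash)
  {DE}: card=480; try (D,nl_idx)→1680, (E,hash)→2280, (E,nl_idx)→2880, (D,merge)→4080, (E,merge)→4260, (D,hash)→5640 …(+2); best=1680 via (D,nl_idx)
  {ABD}: card=1200000; try (B,hash)→14920, (A,hash)→67320, (B,merge)→89720, (A,merge)→1026840, (A,nl_idx)→1626200, (B,nl)→2401720 …(+1); best=14920 via (B,hash)
  {ADE}: card=9600; try (A,hash)→3280, (A,merge)→7120, (E,hash)→9400, (A,nl_idx)→14640, (A,nl)→40080, (E,nl_idx)→53320 …(+2); best=3280 via (A,hash)
  {BDE}: card=96000; try (B,hash)→9360, (B,merge)→10480, (E,hash)→67880, (B,nl)→193680, (E,nl_idx)→522200, (E,merge)→1027160 …(+1); best=9360 via (B,hash)
  {ABDE}: card=1920000; try (B,hash)→20080, (A,hash)→106480, (B,merge)→151280, (E,hash)→1216600, (A,merge)→1738000, (A,nl_idx)→2601360 …(+5); best=20080 via (B,hash)

20080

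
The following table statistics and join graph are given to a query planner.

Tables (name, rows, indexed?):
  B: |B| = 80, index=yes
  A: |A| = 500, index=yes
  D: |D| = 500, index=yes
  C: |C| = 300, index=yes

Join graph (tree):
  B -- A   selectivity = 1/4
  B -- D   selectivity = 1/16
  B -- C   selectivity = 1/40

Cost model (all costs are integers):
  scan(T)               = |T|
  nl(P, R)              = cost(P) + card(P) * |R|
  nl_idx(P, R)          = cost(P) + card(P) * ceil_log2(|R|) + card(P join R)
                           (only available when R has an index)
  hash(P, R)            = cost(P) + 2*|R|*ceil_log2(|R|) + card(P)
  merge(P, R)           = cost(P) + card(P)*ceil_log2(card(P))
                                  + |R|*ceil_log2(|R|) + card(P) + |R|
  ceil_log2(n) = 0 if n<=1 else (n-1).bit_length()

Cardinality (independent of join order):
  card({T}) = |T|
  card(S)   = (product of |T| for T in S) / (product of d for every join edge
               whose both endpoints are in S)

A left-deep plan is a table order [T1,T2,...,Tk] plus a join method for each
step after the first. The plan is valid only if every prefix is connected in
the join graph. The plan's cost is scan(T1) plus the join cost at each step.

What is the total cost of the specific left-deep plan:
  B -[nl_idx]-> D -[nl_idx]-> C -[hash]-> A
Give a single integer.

72300

step 1: scan B: cost=80, card=80
step 2: join D via nl_idx
    card(P join D) = 80*500/(16) = 2500
    cost = 80 + 80*9 + 2500 = 3300
step 3: join C via nl_idx
    card(P join C) = 2500*300/(40) = 18750
    cost = 3300 + 2500*9 + 18750 = 44550
step 4: join A via hash
    card(P join A) = 18750*500/(4) = 2343750
    cost = 44550 + 2*500*9 + 18750 = 72300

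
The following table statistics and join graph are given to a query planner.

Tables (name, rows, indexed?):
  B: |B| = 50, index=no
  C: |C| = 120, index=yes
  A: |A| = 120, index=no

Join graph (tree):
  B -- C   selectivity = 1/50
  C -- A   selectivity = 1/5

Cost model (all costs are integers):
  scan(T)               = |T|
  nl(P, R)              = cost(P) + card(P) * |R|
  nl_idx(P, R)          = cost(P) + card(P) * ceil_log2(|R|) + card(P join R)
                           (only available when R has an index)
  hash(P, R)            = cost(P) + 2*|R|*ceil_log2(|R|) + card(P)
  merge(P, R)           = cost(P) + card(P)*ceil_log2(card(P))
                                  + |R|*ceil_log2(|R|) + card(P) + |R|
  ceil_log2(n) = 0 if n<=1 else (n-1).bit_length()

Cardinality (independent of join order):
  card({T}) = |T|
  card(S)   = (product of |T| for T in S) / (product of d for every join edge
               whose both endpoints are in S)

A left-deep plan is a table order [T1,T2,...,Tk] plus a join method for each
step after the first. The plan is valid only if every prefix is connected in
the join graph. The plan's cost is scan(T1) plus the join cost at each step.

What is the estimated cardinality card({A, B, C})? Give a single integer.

Tables in S: A(120), B(50), C(120)
Edges inside S: B-C(d=50), C-A(d=5)
numerator = 120 * 50 * 120 = 720000
denominator = 50 * 5 = 250
card(S) = 720000 / 250 = 2880

2880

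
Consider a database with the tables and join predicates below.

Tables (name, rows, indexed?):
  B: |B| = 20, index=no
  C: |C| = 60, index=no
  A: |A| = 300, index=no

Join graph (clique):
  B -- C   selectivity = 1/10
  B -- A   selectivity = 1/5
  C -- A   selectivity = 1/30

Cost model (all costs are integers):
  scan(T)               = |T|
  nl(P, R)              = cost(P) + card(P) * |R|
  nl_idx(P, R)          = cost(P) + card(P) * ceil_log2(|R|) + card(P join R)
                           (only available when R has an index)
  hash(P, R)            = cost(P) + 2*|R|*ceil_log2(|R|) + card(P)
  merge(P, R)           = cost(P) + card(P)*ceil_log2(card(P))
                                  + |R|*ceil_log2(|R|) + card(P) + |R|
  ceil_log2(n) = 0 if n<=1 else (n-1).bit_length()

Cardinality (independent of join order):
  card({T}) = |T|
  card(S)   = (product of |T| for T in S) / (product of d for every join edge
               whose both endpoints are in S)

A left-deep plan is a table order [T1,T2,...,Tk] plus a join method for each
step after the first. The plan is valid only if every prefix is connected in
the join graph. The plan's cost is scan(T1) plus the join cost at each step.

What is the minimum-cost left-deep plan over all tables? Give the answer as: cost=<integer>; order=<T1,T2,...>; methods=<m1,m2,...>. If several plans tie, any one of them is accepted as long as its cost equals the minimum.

cost=2120; order=A,C,B; methods=hash,hash

Selinger DP (subsets sized 1..n):
  {B}: scan cost=20, card=20
  {C}: scan cost=60, card=60
  {A}: scan cost=300, card=300
  {BC}: card=120; try (B,hash)→320, (C,merge)→560, (B,merge)→600, (C,hash)→760, (C,nl)→1220, (B,nl)→1260; best=320 via (B,hash)
  {AB}: card=1200; try (B,hash)→800, (A,merge)→3140, (B,merge)→3420, (A,hash)→5440, (A,nl)→6020, (B,nl)→6300; best=800 via (B,hash)
  {AC}: card=600; try (C,hash)→1320, (A,merge)→3480, (C,merge)→3720, (A,hash)→5520, (A,nl)→18060, (C,nl)→18300; best=1320 via (C,hash)
  {ABC}: card=240; try (B,hash)→2120, (C,hash)→2720, (A,merge)→4280, (A,hash)→5840, (B,merge)→8040, (B,nl)→13320 …(+3); best=2120 via (B,hash)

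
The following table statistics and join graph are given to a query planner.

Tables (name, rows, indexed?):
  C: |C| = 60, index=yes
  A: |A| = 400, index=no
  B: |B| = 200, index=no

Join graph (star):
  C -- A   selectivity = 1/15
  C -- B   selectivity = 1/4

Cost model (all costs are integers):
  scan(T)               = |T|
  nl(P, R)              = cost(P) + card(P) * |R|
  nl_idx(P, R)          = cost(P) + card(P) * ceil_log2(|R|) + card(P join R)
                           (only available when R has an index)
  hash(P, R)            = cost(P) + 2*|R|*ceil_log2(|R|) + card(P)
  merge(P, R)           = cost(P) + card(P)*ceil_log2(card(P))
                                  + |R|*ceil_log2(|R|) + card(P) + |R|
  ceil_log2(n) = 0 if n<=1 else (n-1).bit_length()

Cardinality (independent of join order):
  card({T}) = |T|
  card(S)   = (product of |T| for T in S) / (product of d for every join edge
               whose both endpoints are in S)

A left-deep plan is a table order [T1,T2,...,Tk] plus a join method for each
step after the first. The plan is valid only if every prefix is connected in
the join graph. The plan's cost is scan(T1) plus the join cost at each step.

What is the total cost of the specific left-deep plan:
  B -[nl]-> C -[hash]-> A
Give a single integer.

22400

step 1: scan B: cost=200, card=200
step 2: join C via nl
    card(P join C) = 200*60/(4) = 3000
    cost = 200 + 200*60 = 12200
step 3: join A via hash
    card(P join A) = 3000*400/(15) = 80000
    cost = 12200 + 2*400*9 + 3000 = 22400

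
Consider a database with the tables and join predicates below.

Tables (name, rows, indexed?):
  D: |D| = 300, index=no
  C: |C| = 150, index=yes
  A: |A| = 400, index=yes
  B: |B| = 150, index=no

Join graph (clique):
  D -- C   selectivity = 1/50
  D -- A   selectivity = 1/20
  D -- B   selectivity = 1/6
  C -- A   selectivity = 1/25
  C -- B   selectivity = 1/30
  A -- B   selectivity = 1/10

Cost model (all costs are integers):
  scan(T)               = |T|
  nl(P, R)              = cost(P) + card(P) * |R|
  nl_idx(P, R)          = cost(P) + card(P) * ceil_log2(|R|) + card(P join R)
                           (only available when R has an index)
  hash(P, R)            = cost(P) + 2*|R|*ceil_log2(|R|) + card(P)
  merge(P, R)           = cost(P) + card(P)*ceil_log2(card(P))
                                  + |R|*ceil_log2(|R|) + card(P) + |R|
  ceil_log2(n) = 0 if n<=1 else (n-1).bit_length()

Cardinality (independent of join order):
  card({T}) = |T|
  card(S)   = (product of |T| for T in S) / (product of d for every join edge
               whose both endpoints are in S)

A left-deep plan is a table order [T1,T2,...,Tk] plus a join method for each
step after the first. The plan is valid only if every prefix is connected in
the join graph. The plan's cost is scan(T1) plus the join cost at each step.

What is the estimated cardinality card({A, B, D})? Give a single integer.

15000

Tables in S: A(400), B(150), D(300)
Edges inside S: D-A(d=20), D-B(d=6), A-B(d=10)
numerator = 400 * 150 * 300 = 18000000
denominator = 20 * 6 * 10 = 1200
card(S) = 18000000 / 1200 = 15000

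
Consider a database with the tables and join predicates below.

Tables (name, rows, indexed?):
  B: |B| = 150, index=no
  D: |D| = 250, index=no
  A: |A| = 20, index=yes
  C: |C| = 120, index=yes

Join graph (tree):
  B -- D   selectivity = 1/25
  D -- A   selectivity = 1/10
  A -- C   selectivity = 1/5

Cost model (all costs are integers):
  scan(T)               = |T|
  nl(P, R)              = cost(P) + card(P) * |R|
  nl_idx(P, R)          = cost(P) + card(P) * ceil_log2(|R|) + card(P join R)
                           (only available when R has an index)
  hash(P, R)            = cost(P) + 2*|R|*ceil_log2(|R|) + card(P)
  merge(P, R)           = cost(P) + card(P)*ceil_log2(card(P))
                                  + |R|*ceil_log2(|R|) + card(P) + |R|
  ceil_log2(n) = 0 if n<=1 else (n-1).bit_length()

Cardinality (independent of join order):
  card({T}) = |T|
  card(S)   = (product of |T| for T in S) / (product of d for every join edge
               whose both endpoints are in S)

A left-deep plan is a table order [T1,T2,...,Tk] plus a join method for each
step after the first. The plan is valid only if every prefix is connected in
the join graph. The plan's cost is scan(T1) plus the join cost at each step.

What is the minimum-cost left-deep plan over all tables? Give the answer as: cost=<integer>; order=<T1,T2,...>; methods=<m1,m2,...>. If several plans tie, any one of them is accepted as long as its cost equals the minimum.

Selinger DP (subsets sized 1..n):
  {B}: scan cost=150, card=150
  {D}: scan cost=250, card=250
  {A}: scan cost=20, card=20
  {C}: scan cost=120, card=120
  {BD}: card=1500; try (B,hash)→2900, (D,merge)→3750, (B,merge)→3850, (D,hash)→4300, (D,nl)→37650, (B,nl)→37750; best=2900 via (B,hash)
  {AD}: card=500; try (A,hash)→700, (A,nl_idx)→2000, (D,merge)→2390, (A,merge)→2620, (D,hash)→4040, (D,nl)→5020 …(+1); best=700 via (A,hash)
  {AC}: card=480; try (A,hash)→440, (C,nl_idx)→640, (C,merge)→1100, (A,merge)→1200, (A,nl_idx)→1200, (C,hash)→1720 …(+2); best=440 via (A,hash)
  {ABD}: card=3000; try (B,hash)→3600, (A,hash)→4600, (B,merge)→7050, (A,nl_idx)→13400, (A,merge)→21020, (A,nl)→32900 …(+1); best=3600 via (B,hash)
  {ACD}: card=12000; try (C,hash)→2880, (D,hash)→4920, (C,merge)→6660, (D,merge)→7490, (C,nl_idx)→16200, (C,nl)→60700 …(+1); best=2880 via (C,hash)
  {ABCD}: card=72000; try (C,hash)→8280, (B,hash)→17280, (C,merge)→43560, (C,nl_idx)→96600, (B,merge)→184230, (C,nl)→363600 …(+1); best=8280 via (C,hash)

cost=8280; order=D,A,B,C; methods=hash,hash,hash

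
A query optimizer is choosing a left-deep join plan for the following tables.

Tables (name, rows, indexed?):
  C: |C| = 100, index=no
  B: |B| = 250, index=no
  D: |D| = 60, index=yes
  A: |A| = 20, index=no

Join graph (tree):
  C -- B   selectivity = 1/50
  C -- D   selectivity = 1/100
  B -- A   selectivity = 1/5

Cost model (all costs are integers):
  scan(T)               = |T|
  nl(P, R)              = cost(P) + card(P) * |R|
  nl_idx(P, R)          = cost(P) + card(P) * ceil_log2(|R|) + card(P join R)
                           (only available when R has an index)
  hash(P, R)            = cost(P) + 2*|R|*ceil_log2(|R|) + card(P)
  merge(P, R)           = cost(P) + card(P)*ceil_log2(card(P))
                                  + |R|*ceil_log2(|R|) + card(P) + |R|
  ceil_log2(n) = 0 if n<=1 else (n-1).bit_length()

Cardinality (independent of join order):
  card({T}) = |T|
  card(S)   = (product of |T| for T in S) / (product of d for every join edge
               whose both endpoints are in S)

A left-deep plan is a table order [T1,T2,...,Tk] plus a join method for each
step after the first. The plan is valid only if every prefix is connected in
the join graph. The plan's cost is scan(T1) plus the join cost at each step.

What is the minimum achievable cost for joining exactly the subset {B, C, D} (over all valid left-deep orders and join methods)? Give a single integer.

Selinger DP over subsets of {B,C,D}:
  {C}: scan cost=100, card=100
  {B}: scan cost=250, card=250
  {D}: scan cost=60, card=60
  {BC}: card=500; try (C,hash)→1900, (B,merge)→3150, (C,merge)→3300, (B,hash)→4200, (B,nl)→25100, (C,nl)→25250; best=1900 via (C,hash)
  {CD}: card=60; try (D,nl_idx)→760, (D,hash)→920, (C,merge)→1280, (D,merge)→1320, (C,hash)→1520, (C,nl)→6060 …(+1); best=760 via (D,nl_idx)
  {BCD}: card=300; try (D,hash)→3120, (B,merge)→3430, (B,hash)→4820, (D,nl_idx)→5200, (D,merge)→7320, (B,nl)→15760 …(+1); best=3120 via (D,hash)

3120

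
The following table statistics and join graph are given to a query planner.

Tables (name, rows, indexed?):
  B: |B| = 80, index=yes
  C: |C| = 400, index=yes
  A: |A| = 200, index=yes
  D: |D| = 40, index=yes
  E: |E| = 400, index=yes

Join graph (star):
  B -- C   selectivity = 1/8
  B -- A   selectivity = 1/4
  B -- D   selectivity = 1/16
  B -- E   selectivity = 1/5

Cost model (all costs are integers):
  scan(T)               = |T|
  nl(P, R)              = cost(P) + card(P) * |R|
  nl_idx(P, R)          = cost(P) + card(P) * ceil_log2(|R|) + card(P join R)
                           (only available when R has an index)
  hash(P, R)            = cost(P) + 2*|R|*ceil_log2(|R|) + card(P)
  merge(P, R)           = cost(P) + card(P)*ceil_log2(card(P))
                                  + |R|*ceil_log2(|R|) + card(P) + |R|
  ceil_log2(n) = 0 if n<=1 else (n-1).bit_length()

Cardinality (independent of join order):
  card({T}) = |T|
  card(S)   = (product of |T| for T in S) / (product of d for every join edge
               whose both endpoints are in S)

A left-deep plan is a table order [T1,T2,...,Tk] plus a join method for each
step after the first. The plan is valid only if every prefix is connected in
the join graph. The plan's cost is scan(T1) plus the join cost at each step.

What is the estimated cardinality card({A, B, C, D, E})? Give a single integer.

40000000

Tables in S: A(200), B(80), C(400), D(40), E(400)
Edges inside S: B-C(d=8), B-A(d=4), B-D(d=16), B-E(d=5)
numerator = 200 * 80 * 400 * 40 * 400 = 102400000000
denominator = 8 * 4 * 16 * 5 = 2560
card(S) = 102400000000 / 2560 = 40000000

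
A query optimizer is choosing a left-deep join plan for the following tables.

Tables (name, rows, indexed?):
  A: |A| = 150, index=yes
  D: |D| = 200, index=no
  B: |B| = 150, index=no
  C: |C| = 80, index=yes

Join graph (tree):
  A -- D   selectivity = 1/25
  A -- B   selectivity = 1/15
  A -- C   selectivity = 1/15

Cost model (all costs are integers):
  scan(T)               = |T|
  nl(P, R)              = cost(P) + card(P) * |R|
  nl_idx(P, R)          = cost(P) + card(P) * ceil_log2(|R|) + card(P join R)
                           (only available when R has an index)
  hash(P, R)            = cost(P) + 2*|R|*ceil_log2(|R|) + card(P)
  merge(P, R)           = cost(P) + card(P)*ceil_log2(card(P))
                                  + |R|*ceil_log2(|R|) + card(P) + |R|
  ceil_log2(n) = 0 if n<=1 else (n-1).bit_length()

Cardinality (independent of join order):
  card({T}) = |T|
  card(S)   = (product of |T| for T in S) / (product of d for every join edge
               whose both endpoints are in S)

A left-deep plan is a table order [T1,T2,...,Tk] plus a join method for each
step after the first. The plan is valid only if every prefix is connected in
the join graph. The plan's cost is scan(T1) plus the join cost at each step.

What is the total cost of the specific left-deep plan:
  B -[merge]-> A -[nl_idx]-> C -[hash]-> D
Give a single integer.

32550

step 1: scan B: cost=150, card=150
step 2: join A via merge
    card(P join A) = 150*150/(15) = 1500
    cost = 150 + 150*8 + 150*8 + 150 + 150 = 2850
step 3: join C via nl_idx
    card(P join C) = 1500*80/(15) = 8000
    cost = 2850 + 1500*7 + 8000 = 21350
step 4: join D via hash
    card(P join D) = 8000*200/(25) = 64000
    cost = 21350 + 2*200*8 + 8000 = 32550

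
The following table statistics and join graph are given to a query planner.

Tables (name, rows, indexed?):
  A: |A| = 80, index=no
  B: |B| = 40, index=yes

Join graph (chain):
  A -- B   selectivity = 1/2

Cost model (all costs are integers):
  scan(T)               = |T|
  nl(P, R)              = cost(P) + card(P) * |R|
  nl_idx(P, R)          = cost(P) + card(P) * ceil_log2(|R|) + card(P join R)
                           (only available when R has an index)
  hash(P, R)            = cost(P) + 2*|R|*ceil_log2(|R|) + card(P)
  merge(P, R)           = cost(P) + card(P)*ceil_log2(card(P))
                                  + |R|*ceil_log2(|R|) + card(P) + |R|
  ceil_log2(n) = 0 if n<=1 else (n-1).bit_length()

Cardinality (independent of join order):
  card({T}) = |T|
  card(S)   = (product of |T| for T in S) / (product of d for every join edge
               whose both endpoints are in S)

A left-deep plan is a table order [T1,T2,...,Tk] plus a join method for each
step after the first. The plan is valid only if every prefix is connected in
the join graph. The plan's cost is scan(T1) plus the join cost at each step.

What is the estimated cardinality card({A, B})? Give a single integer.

1600

Tables in S: A(80), B(40)
Edges inside S: A-B(d=2)
numerator = 80 * 40 = 3200
denominator = 2 = 2
card(S) = 3200 / 2 = 1600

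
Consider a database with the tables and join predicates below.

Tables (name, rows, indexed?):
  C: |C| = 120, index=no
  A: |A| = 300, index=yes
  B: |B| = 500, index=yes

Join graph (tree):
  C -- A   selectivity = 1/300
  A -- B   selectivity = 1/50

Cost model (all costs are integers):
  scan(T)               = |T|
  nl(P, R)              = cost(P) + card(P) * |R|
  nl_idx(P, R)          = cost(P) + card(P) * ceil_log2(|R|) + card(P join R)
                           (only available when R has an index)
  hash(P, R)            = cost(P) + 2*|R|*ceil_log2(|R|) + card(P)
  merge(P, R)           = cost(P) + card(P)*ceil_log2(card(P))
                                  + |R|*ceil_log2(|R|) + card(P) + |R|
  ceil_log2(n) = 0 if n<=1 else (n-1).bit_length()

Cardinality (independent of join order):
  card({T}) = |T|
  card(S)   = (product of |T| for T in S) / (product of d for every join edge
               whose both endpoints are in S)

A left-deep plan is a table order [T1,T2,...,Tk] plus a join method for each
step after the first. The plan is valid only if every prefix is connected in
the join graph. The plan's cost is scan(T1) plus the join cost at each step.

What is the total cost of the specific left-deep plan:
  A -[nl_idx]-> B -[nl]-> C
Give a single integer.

step 1: scan A: cost=300, card=300
step 2: join B via nl_idx
    card(P join B) = 300*500/(50) = 3000
    cost = 300 + 300*9 + 3000 = 6000
step 3: join C via nl
    card(P join C) = 3000*120/(300) = 1200
    cost = 6000 + 3000*120 = 366000

366000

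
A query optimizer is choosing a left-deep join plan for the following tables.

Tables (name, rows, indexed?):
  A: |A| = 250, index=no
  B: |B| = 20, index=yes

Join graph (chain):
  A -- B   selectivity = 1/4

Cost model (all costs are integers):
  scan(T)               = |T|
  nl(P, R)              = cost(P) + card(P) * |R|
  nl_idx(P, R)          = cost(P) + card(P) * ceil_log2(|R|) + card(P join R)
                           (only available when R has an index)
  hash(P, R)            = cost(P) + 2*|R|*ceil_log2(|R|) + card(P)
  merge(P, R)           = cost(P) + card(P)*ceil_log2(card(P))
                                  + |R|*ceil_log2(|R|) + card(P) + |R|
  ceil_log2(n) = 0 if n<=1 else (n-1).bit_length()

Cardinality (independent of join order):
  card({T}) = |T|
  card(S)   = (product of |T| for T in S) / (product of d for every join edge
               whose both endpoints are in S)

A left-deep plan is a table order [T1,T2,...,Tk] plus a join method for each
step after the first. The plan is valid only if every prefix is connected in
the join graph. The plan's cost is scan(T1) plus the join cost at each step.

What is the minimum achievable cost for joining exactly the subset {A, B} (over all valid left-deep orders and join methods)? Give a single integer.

700

Selinger DP over subsets of {A,B}:
  {A}: scan cost=250, card=250
  {B}: scan cost=20, card=20
  {AB}: card=1250; try (B,hash)→700, (A,merge)→2390, (B,merge)→2620, (B,nl_idx)→2750, (A,hash)→4040, (A,nl)→5020 …(+1); best=700 via (B,hash)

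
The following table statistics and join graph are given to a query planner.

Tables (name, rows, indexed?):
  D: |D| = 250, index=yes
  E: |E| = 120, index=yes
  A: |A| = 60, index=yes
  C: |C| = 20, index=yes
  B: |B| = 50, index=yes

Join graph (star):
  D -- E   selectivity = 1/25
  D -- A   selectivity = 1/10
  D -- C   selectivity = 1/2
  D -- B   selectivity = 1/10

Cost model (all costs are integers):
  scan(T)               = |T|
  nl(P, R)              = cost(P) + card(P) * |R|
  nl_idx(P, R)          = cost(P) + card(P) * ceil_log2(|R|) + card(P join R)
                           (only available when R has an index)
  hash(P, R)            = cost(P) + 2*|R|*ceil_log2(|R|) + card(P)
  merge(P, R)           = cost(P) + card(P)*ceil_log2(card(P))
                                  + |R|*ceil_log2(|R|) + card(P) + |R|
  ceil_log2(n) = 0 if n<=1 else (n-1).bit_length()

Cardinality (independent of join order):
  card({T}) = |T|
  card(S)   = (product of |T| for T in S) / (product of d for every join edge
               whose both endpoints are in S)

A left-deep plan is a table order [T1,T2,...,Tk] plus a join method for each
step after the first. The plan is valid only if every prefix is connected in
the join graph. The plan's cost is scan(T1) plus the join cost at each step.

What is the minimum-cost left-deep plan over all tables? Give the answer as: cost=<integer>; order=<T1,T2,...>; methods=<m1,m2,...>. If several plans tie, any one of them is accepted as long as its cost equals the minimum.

cost=46900; order=D,E,B,A,C; methods=hash,hash,hash,hash

Selinger DP (subsets sized 1..n):
  {D}: scan cost=250, card=250
  {E}: scan cost=120, card=120
  {A}: scan cost=60, card=60
  {C}: scan cost=20, card=20
  {B}: scan cost=50, card=50
  {DE}: card=1200; try (E,hash)→2180, (D,nl_idx)→2280, (E,nl_idx)→3200, (D,merge)→3330, (E,merge)→3460, (D,hash)→4240 …(+2); best=2180 via (E,hash)
  {AD}: card=1500; try (A,hash)→1220, (D,nl_idx)→2040, (D,merge)→2730, (A,merge)→2920, (A,nl_idx)→3250, (D,hash)→4120 …(+2); best=1220 via (A,hash)
  {CD}: card=2500; try (C,hash)→700, (D,merge)→2390, (C,merge)→2620, (D,nl_idx)→2680, (C,nl_idx)→4000, (D,hash)→4040 …(+2); best=700 via (C,hash)
  {BD}: card=1250; try (B,hash)→1100, (D,nl_idx)→1700, (D,merge)→2650, (B,merge)→2850, (B,nl_idx)→3000, (D,hash)→4100 …(+2); best=1100 via (B,hash)
  {ADE}: card=7200; try (A,hash)→4100, (E,hash)→4400, (A,nl_idx)→16580, (A,merge)→17000, (E,nl_idx)→18920, (E,merge)→20180 …(+2); best=4100 via (A,hash)
  {CDE}: card=12000; try (C,hash)→3580, (E,hash)→4880, (C,merge)→16700, (C,nl_idx)→20180, (C,nl)→26180, (E,nl_idx)→30200 …(+2); best=3580 via (C,hash)
  {BDE}: card=6000; try (B,hash)→3980, (E,hash)→4030, (B,nl_idx)→15380, (E,nl_idx)→15850, (B,merge)→16930, (E,merge)→17060 …(+2); best=3980 via (B,hash)
  {ACD}: card=15000; try (C,hash)→2920, (A,hash)→3920, (C,merge)→19340, (C,nl_idx)→23720, (A,nl_idx)→30700, (C,nl)→31220 …(+2); best=2920 via (C,hash)
  {ABD}: card=7500; try (A,hash)→3070, (B,hash)→3320, (A,nl_idx)→16100, (A,merge)→16520, (B,nl_idx)→17720, (B,merge)→19570 …(+2); best=3070 via (A,hash)
  {BCD}: card=12500; try (C,hash)→2550, (B,hash)→3800, (C,merge)→16220, (C,nl_idx)→19850, (C,nl)→26100, (B,nl_idx)→28200 …(+2); best=2550 via (C,hash)
  {ACDE}: card=72000; try (C,hash)→11500, (A,hash)→16300, (E,hash)→19600, (C,merge)→105020, (C,nl_idx)→112100, (A,nl_idx)→147580 …(+6); best=11500 via (C,hash)
  {ABDE}: card=36000; try (A,hash)→10700, (B,hash)→11900, (E,hash)→12250, (A,nl_idx)→75980, (B,nl_idx)→83300, (A,merge)→88400 …(+6); best=10700 via (A,hash)
  {BCDE}: card=60000; try (C,hash)→10180, (B,hash)→16180, (E,hash)→16730, (C,merge)→88100, (C,nl_idx)→93980, (C,nl)→123980 …(+6); best=10180 via (C,hash)
  {ABCD}: card=75000; try (C,hash)→10770, (A,hash)→15770, (B,hash)→18520, (C,merge)→108190, (C,nl_idx)→115570, (A,nl_idx)→152550 …(+6); best=10770 via (C,hash)
  {ABCDE}: card=360000; try (C,hash)→46900, (A,hash)→70900, (B,hash)→84100, (E,hash)→87450, (C,nl_idx)→550700, (C,merge)→622820 …(+10); best=46900 via (C,hash)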